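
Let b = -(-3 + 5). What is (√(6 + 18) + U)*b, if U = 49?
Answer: -98 - 4*√6 ≈ -107.80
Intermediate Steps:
b = -2 (b = -1*2 = -2)
(√(6 + 18) + U)*b = (√(6 + 18) + 49)*(-2) = (√24 + 49)*(-2) = (2*√6 + 49)*(-2) = (49 + 2*√6)*(-2) = -98 - 4*√6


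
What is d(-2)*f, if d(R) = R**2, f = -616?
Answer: -2464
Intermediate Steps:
d(-2)*f = (-2)**2*(-616) = 4*(-616) = -2464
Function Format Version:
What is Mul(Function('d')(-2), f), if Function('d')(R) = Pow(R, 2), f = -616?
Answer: -2464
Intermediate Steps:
Mul(Function('d')(-2), f) = Mul(Pow(-2, 2), -616) = Mul(4, -616) = -2464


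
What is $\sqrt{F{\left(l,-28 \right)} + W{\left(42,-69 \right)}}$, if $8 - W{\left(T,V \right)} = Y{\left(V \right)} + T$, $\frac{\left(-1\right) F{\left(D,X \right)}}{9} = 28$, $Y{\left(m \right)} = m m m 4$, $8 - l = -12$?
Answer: $25 \sqrt{2102} \approx 1146.2$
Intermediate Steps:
$l = 20$ ($l = 8 - -12 = 8 + 12 = 20$)
$Y{\left(m \right)} = 4 m^{3}$ ($Y{\left(m \right)} = m m^{2} \cdot 4 = m^{3} \cdot 4 = 4 m^{3}$)
$F{\left(D,X \right)} = -252$ ($F{\left(D,X \right)} = \left(-9\right) 28 = -252$)
$W{\left(T,V \right)} = 8 - T - 4 V^{3}$ ($W{\left(T,V \right)} = 8 - \left(4 V^{3} + T\right) = 8 - \left(T + 4 V^{3}\right) = 8 - T - 4 V^{3}$)
$\sqrt{F{\left(l,-28 \right)} + W{\left(42,-69 \right)}} = \sqrt{-252 - \left(34 - 1314036\right)} = \sqrt{-252 - -1314002} = \sqrt{-252 + \left(8 - 42 + 1314036\right)} = \sqrt{-252 + 1314002} = \sqrt{1313750} = 25 \sqrt{2102}$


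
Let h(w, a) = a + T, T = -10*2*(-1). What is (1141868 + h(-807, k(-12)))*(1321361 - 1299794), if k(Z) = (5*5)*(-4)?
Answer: 24624941796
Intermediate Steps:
T = 20 (T = -20*(-1) = 20)
k(Z) = -100 (k(Z) = 25*(-4) = -100)
h(w, a) = 20 + a (h(w, a) = a + 20 = 20 + a)
(1141868 + h(-807, k(-12)))*(1321361 - 1299794) = (1141868 + (20 - 100))*(1321361 - 1299794) = (1141868 - 80)*21567 = 1141788*21567 = 24624941796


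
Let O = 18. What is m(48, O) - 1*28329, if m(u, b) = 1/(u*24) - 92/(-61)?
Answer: -1990629443/70272 ≈ -28328.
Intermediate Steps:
m(u, b) = 92/61 + 1/(24*u) (m(u, b) = (1/24)/u - 92*(-1/61) = 1/(24*u) + 92/61 = 92/61 + 1/(24*u))
m(48, O) - 1*28329 = (1/1464)*(61 + 2208*48)/48 - 1*28329 = (1/1464)*(1/48)*(61 + 105984) - 28329 = (1/1464)*(1/48)*106045 - 28329 = 106045/70272 - 28329 = -1990629443/70272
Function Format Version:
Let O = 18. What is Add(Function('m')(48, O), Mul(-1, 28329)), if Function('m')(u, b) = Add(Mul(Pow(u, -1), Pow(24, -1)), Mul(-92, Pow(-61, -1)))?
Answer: Rational(-1990629443, 70272) ≈ -28328.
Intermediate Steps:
Function('m')(u, b) = Add(Rational(92, 61), Mul(Rational(1, 24), Pow(u, -1))) (Function('m')(u, b) = Add(Mul(Pow(u, -1), Rational(1, 24)), Mul(-92, Rational(-1, 61))) = Add(Mul(Rational(1, 24), Pow(u, -1)), Rational(92, 61)) = Add(Rational(92, 61), Mul(Rational(1, 24), Pow(u, -1))))
Add(Function('m')(48, O), Mul(-1, 28329)) = Add(Mul(Rational(1, 1464), Pow(48, -1), Add(61, Mul(2208, 48))), Mul(-1, 28329)) = Add(Mul(Rational(1, 1464), Rational(1, 48), Add(61, 105984)), -28329) = Add(Mul(Rational(1, 1464), Rational(1, 48), 106045), -28329) = Add(Rational(106045, 70272), -28329) = Rational(-1990629443, 70272)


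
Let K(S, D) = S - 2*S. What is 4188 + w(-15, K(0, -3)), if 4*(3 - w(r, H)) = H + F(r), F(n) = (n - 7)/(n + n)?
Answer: 251449/60 ≈ 4190.8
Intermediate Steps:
K(S, D) = -S
F(n) = (-7 + n)/(2*n) (F(n) = (-7 + n)/((2*n)) = (-7 + n)*(1/(2*n)) = (-7 + n)/(2*n))
w(r, H) = 3 - H/4 - (-7 + r)/(8*r) (w(r, H) = 3 - (H + (-7 + r)/(2*r))/4 = 3 + (-H/4 - (-7 + r)/(8*r)) = 3 - H/4 - (-7 + r)/(8*r))
4188 + w(-15, K(0, -3)) = 4188 + (23/8 - (-1)*0/4 + (7/8)/(-15)) = 4188 + (23/8 - ¼*0 + (7/8)*(-1/15)) = 4188 + (23/8 + 0 - 7/120) = 4188 + 169/60 = 251449/60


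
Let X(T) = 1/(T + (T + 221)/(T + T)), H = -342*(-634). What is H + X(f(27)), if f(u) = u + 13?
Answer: 750441788/3461 ≈ 2.1683e+5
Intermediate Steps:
H = 216828
f(u) = 13 + u
X(T) = 1/(T + (221 + T)/(2*T)) (X(T) = 1/(T + (221 + T)/((2*T))) = 1/(T + (221 + T)*(1/(2*T))) = 1/(T + (221 + T)/(2*T)))
H + X(f(27)) = 216828 + 2*(13 + 27)/(221 + (13 + 27) + 2*(13 + 27)**2) = 216828 + 2*40/(221 + 40 + 2*40**2) = 216828 + 2*40/(221 + 40 + 2*1600) = 216828 + 2*40/(221 + 40 + 3200) = 216828 + 2*40/3461 = 216828 + 2*40*(1/3461) = 216828 + 80/3461 = 750441788/3461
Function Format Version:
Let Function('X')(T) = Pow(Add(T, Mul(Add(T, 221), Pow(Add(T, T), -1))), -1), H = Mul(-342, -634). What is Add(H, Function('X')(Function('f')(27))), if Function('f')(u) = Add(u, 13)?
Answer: Rational(750441788, 3461) ≈ 2.1683e+5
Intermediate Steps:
H = 216828
Function('f')(u) = Add(13, u)
Function('X')(T) = Pow(Add(T, Mul(Rational(1, 2), Pow(T, -1), Add(221, T))), -1) (Function('X')(T) = Pow(Add(T, Mul(Add(221, T), Pow(Mul(2, T), -1))), -1) = Pow(Add(T, Mul(Add(221, T), Mul(Rational(1, 2), Pow(T, -1)))), -1) = Pow(Add(T, Mul(Rational(1, 2), Pow(T, -1), Add(221, T))), -1))
Add(H, Function('X')(Function('f')(27))) = Add(216828, Mul(2, Add(13, 27), Pow(Add(221, Add(13, 27), Mul(2, Pow(Add(13, 27), 2))), -1))) = Add(216828, Mul(2, 40, Pow(Add(221, 40, Mul(2, Pow(40, 2))), -1))) = Add(216828, Mul(2, 40, Pow(Add(221, 40, Mul(2, 1600)), -1))) = Add(216828, Mul(2, 40, Pow(Add(221, 40, 3200), -1))) = Add(216828, Mul(2, 40, Pow(3461, -1))) = Add(216828, Mul(2, 40, Rational(1, 3461))) = Add(216828, Rational(80, 3461)) = Rational(750441788, 3461)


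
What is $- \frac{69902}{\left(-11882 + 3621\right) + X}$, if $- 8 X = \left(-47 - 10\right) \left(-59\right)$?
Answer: $\frac{559216}{69451} \approx 8.052$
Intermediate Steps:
$X = - \frac{3363}{8}$ ($X = - \frac{\left(-47 - 10\right) \left(-59\right)}{8} = - \frac{\left(-57\right) \left(-59\right)}{8} = \left(- \frac{1}{8}\right) 3363 = - \frac{3363}{8} \approx -420.38$)
$- \frac{69902}{\left(-11882 + 3621\right) + X} = - \frac{69902}{\left(-11882 + 3621\right) - \frac{3363}{8}} = - \frac{69902}{-8261 - \frac{3363}{8}} = - \frac{69902}{- \frac{69451}{8}} = \left(-69902\right) \left(- \frac{8}{69451}\right) = \frac{559216}{69451}$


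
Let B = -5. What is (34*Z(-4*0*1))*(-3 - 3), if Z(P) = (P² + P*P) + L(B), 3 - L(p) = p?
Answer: -1632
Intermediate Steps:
L(p) = 3 - p
Z(P) = 8 + 2*P² (Z(P) = (P² + P*P) + (3 - 1*(-5)) = (P² + P²) + (3 + 5) = 2*P² + 8 = 8 + 2*P²)
(34*Z(-4*0*1))*(-3 - 3) = (34*(8 + 2*(-4*0*1)²))*(-3 - 3) = (34*(8 + 2*(0*1)²))*(-6) = (34*(8 + 2*0²))*(-6) = (34*(8 + 2*0))*(-6) = (34*(8 + 0))*(-6) = (34*8)*(-6) = 272*(-6) = -1632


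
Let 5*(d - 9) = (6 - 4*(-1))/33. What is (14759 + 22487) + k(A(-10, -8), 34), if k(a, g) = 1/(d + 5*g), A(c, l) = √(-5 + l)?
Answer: 220086647/5909 ≈ 37246.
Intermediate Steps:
d = 299/33 (d = 9 + ((6 - 4*(-1))/33)/5 = 9 + ((6 + 4)*(1/33))/5 = 9 + (10*(1/33))/5 = 9 + (⅕)*(10/33) = 9 + 2/33 = 299/33 ≈ 9.0606)
k(a, g) = 1/(299/33 + 5*g)
(14759 + 22487) + k(A(-10, -8), 34) = (14759 + 22487) + 33/(299 + 165*34) = 37246 + 33/(299 + 5610) = 37246 + 33/5909 = 220086647/5909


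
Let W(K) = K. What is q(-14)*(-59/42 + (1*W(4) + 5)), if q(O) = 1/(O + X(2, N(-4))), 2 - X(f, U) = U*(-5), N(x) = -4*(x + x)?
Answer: 319/6216 ≈ 0.051319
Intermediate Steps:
N(x) = -8*x
X(f, U) = 2 + 5*U (X(f, U) = 2 - U*(-5) = 2 - (-5)*U = 2 + 5*U)
q(O) = 1/(162 + O) (q(O) = 1/(O + (2 + 5*(-8*(-4)))) = 1/(O + (2 + 5*32)) = 1/(O + (2 + 160)) = 1/(O + 162) = 1/(162 + O))
q(-14)*(-59/42 + (1*W(4) + 5)) = (-59/42 + (1*4 + 5))/(162 - 14) = (-59*1/42 + (4 + 5))/148 = (-59/42 + 9)/148 = (1/148)*(319/42) = 319/6216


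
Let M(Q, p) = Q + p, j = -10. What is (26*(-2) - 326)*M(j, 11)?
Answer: -378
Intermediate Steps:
(26*(-2) - 326)*M(j, 11) = (26*(-2) - 326)*(-10 + 11) = (-52 - 326)*1 = -378*1 = -378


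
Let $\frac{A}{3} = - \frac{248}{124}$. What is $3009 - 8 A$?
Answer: $3057$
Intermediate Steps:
$A = -6$ ($A = 3 \left(- \frac{248}{124}\right) = 3 \left(\left(-248\right) \frac{1}{124}\right) = 3 \left(-2\right) = -6$)
$3009 - 8 A = 3009 - -48 = 3009 + 48 = 3057$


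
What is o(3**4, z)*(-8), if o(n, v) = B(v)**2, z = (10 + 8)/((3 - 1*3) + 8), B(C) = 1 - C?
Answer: -25/2 ≈ -12.500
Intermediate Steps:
z = 9/4 (z = 18/((3 - 3) + 8) = 18/(0 + 8) = 18/8 = 18*(1/8) = 9/4 ≈ 2.2500)
o(n, v) = (1 - v)**2
o(3**4, z)*(-8) = (-1 + 9/4)**2*(-8) = (5/4)**2*(-8) = (25/16)*(-8) = -25/2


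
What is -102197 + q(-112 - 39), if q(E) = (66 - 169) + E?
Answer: -102451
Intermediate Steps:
q(E) = -103 + E
-102197 + q(-112 - 39) = -102197 + (-103 + (-112 - 39)) = -102197 + (-103 - 151) = -102197 - 254 = -102451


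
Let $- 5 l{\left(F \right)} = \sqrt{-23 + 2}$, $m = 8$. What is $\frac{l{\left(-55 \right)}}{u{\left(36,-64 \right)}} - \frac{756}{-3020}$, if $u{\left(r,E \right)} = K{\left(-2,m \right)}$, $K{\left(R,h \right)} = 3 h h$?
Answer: $\frac{189}{755} - \frac{i \sqrt{21}}{960} \approx 0.25033 - 0.0047735 i$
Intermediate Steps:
$K{\left(R,h \right)} = 3 h^{2}$
$u{\left(r,E \right)} = 192$ ($u{\left(r,E \right)} = 3 \cdot 8^{2} = 3 \cdot 64 = 192$)
$l{\left(F \right)} = - \frac{i \sqrt{21}}{5}$ ($l{\left(F \right)} = - \frac{\sqrt{-23 + 2}}{5} = - \frac{\sqrt{-21}}{5} = - \frac{i \sqrt{21}}{5}$)
$\frac{l{\left(-55 \right)}}{u{\left(36,-64 \right)}} - \frac{756}{-3020} = \frac{\left(- \frac{1}{5}\right) i \sqrt{21}}{192} - \frac{756}{-3020} = - \frac{i \sqrt{21}}{5} \cdot \frac{1}{192} - - \frac{189}{755} = - \frac{i \sqrt{21}}{960} + \frac{189}{755} = \frac{189}{755} - \frac{i \sqrt{21}}{960}$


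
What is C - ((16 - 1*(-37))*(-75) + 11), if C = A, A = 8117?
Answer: 12081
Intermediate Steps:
C = 8117
C - ((16 - 1*(-37))*(-75) + 11) = 8117 - ((16 - 1*(-37))*(-75) + 11) = 8117 - ((16 + 37)*(-75) + 11) = 8117 - (53*(-75) + 11) = 8117 - (-3975 + 11) = 8117 - 1*(-3964) = 8117 + 3964 = 12081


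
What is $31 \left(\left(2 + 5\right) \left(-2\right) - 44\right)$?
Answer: $-1798$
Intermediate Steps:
$31 \left(\left(2 + 5\right) \left(-2\right) - 44\right) = 31 \left(7 \left(-2\right) - 44\right) = 31 \left(-14 - 44\right) = 31 \left(-58\right) = -1798$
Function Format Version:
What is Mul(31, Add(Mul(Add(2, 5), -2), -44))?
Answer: -1798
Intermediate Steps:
Mul(31, Add(Mul(Add(2, 5), -2), -44)) = Mul(31, Add(Mul(7, -2), -44)) = Mul(31, Add(-14, -44)) = Mul(31, -58) = -1798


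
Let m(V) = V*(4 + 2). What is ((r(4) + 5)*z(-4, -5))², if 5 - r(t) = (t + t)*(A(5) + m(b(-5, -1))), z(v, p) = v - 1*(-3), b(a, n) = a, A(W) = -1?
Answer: 66564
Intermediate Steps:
z(v, p) = 3 + v (z(v, p) = v + 3 = 3 + v)
m(V) = 6*V (m(V) = V*6 = 6*V)
r(t) = 5 + 62*t (r(t) = 5 - (t + t)*(-1 + 6*(-5)) = 5 - 2*t*(-1 - 30) = 5 - 2*t*(-31) = 5 - (-62)*t = 5 + 62*t)
((r(4) + 5)*z(-4, -5))² = (((5 + 62*4) + 5)*(3 - 4))² = (((5 + 248) + 5)*(-1))² = ((253 + 5)*(-1))² = (258*(-1))² = (-258)² = 66564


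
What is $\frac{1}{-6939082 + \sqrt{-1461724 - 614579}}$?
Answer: $- \frac{6939082}{48150861079027} - \frac{i \sqrt{2076303}}{48150861079027} \approx -1.4411 \cdot 10^{-7} - 2.9926 \cdot 10^{-11} i$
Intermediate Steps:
$\frac{1}{-6939082 + \sqrt{-1461724 - 614579}} = \frac{1}{-6939082 + \sqrt{-2076303}} = \frac{1}{-6939082 + i \sqrt{2076303}}$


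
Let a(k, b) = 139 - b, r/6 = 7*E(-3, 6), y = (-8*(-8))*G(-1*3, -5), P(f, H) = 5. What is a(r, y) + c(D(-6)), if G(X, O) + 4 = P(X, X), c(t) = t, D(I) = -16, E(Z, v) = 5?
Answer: 59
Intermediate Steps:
G(X, O) = 1 (G(X, O) = -4 + 5 = 1)
y = 64 (y = -8*(-8)*1 = 64*1 = 64)
r = 210 (r = 6*(7*5) = 6*35 = 210)
a(r, y) + c(D(-6)) = (139 - 1*64) - 16 = (139 - 64) - 16 = 75 - 16 = 59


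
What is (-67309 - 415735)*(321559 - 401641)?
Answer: 38683129608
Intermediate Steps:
(-67309 - 415735)*(321559 - 401641) = -483044*(-80082) = 38683129608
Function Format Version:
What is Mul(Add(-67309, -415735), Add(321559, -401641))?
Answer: 38683129608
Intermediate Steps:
Mul(Add(-67309, -415735), Add(321559, -401641)) = Mul(-483044, -80082) = 38683129608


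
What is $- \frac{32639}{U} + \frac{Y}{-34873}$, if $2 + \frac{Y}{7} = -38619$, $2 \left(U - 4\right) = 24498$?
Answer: $\frac{2174341944}{427298869} \approx 5.0886$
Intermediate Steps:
$U = 12253$ ($U = 4 + \frac{1}{2} \cdot 24498 = 4 + 12249 = 12253$)
$Y = -270347$ ($Y = -14 + 7 \left(-38619\right) = -14 - 270333 = -270347$)
$- \frac{32639}{U} + \frac{Y}{-34873} = - \frac{32639}{12253} - \frac{270347}{-34873} = \left(-32639\right) \frac{1}{12253} - - \frac{270347}{34873} = - \frac{32639}{12253} + \frac{270347}{34873} = \frac{2174341944}{427298869}$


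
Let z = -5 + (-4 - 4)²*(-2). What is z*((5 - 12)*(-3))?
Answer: -2793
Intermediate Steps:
z = -133 (z = -5 + (-8)²*(-2) = -5 + 64*(-2) = -5 - 128 = -133)
z*((5 - 12)*(-3)) = -133*(5 - 12)*(-3) = -(-931)*(-3) = -133*21 = -2793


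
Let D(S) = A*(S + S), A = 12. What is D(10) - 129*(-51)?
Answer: 6819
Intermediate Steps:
D(S) = 24*S (D(S) = 12*(S + S) = 12*(2*S) = 24*S)
D(10) - 129*(-51) = 24*10 - 129*(-51) = 240 + 6579 = 6819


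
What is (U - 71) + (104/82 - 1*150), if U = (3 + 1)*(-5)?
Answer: -9829/41 ≈ -239.73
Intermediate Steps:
U = -20 (U = 4*(-5) = -20)
(U - 71) + (104/82 - 1*150) = (-20 - 71) + (104/82 - 1*150) = -91 + (104*(1/82) - 150) = -91 + (52/41 - 150) = -91 - 6098/41 = -9829/41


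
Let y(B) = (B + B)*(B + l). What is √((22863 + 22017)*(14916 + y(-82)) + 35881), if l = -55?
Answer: √1677829801 ≈ 40961.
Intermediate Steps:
y(B) = 2*B*(-55 + B) (y(B) = (B + B)*(B - 55) = (2*B)*(-55 + B) = 2*B*(-55 + B))
√((22863 + 22017)*(14916 + y(-82)) + 35881) = √((22863 + 22017)*(14916 + 2*(-82)*(-55 - 82)) + 35881) = √(44880*(14916 + 2*(-82)*(-137)) + 35881) = √(44880*(14916 + 22468) + 35881) = √(44880*37384 + 35881) = √(1677793920 + 35881) = √1677829801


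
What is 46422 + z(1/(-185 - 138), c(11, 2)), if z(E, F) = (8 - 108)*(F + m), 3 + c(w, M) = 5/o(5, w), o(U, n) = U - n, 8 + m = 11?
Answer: 139516/3 ≈ 46505.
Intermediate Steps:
m = 3 (m = -8 + 11 = 3)
c(w, M) = -3 + 5/(5 - w)
z(E, F) = -300 - 100*F (z(E, F) = (8 - 108)*(F + 3) = -100*(3 + F) = -300 - 100*F)
46422 + z(1/(-185 - 138), c(11, 2)) = 46422 + (-300 - 100*(10 - 3*11)/(-5 + 11)) = 46422 + (-300 - 100*(10 - 33)/6) = 46422 + (-300 - 50*(-23)/3) = 46422 + (-300 - 100*(-23/6)) = 46422 + (-300 + 1150/3) = 46422 + 250/3 = 139516/3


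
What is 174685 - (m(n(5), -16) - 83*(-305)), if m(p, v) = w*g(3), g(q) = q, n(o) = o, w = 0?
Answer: 149370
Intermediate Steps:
m(p, v) = 0 (m(p, v) = 0*3 = 0)
174685 - (m(n(5), -16) - 83*(-305)) = 174685 - (0 - 83*(-305)) = 174685 - (0 + 25315) = 174685 - 1*25315 = 174685 - 25315 = 149370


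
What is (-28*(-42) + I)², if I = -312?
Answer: 746496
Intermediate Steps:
(-28*(-42) + I)² = (-28*(-42) - 312)² = (1176 - 312)² = 864² = 746496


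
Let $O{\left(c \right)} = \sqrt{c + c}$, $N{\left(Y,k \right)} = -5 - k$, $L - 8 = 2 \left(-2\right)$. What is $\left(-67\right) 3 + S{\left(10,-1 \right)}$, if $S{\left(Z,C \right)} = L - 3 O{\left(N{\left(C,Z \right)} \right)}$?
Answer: $-197 - 3 i \sqrt{30} \approx -197.0 - 16.432 i$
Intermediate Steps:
$L = 4$ ($L = 8 + 2 \left(-2\right) = 8 - 4 = 4$)
$O{\left(c \right)} = \sqrt{2} \sqrt{c}$ ($O{\left(c \right)} = \sqrt{2 c} = \sqrt{2} \sqrt{c}$)
$S{\left(Z,C \right)} = 4 - 3 \sqrt{2} \sqrt{-5 - Z}$
$\left(-67\right) 3 + S{\left(10,-1 \right)} = \left(-67\right) 3 + \left(4 - 3 \sqrt{-10 - 20}\right) = -201 + \left(4 - 3 \sqrt{-10 - 20}\right) = -201 + \left(4 - 3 \sqrt{-30}\right) = -201 + \left(4 - 3 i \sqrt{30}\right) = -197 - 3 i \sqrt{30}$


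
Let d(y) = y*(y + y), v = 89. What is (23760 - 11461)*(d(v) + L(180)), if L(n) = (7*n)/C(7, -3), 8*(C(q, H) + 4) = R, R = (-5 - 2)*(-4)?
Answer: 163847278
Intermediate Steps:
R = 28 (R = -7*(-4) = 28)
d(y) = 2*y² (d(y) = y*(2*y) = 2*y²)
C(q, H) = -½ (C(q, H) = -4 + (⅛)*28 = -4 + 7/2 = -½)
L(n) = -14*n (L(n) = (7*n)/(-½) = (7*n)*(-2) = -14*n)
(23760 - 11461)*(d(v) + L(180)) = (23760 - 11461)*(2*89² - 14*180) = 12299*(2*7921 - 2520) = 12299*(15842 - 2520) = 12299*13322 = 163847278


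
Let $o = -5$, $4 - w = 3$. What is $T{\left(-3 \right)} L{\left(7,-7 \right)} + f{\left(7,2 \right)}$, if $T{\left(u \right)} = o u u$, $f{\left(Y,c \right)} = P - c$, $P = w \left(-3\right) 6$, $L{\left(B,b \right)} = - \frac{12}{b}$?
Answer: $- \frac{680}{7} \approx -97.143$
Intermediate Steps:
$w = 1$ ($w = 4 - 3 = 1$)
$P = -18$ ($P = 1 \left(-3\right) 6 = \left(-3\right) 6 = -18$)
$f{\left(Y,c \right)} = -18 - c$
$T{\left(u \right)} = - 5 u^{2}$ ($T{\left(u \right)} = - 5 u u = - 5 u^{2}$)
$T{\left(-3 \right)} L{\left(7,-7 \right)} + f{\left(7,2 \right)} = - 5 \left(-3\right)^{2} \left(- \frac{12}{-7}\right) - 20 = \left(-5\right) 9 \left(\left(-12\right) \left(- \frac{1}{7}\right)\right) - 20 = \left(-45\right) \frac{12}{7} - 20 = - \frac{540}{7} - 20 = - \frac{680}{7}$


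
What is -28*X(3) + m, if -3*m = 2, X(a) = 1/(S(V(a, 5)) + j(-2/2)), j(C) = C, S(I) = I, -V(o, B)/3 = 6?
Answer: 46/57 ≈ 0.80702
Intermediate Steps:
V(o, B) = -18 (V(o, B) = -3*6 = -18)
X(a) = -1/19 (X(a) = 1/(-18 - 2/2) = 1/(-18 - 2*½) = 1/(-18 - 1) = 1/(-19) = -1/19)
m = -⅔ (m = -⅓*2 = -⅔ ≈ -0.66667)
-28*X(3) + m = -28*(-1/19) - ⅔ = 28/19 - ⅔ = 46/57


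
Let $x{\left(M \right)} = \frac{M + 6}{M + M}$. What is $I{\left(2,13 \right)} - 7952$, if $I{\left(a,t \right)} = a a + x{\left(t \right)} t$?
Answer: $- \frac{15877}{2} \approx -7938.5$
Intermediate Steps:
$x{\left(M \right)} = \frac{6 + M}{2 M}$
$I{\left(a,t \right)} = 3 + a^{2} + \frac{t}{2}$ ($I{\left(a,t \right)} = a a + \frac{6 + t}{2 t} t = a^{2} + \left(3 + \frac{t}{2}\right) = 3 + a^{2} + \frac{t}{2}$)
$I{\left(2,13 \right)} - 7952 = \left(3 + 2^{2} + \frac{1}{2} \cdot 13\right) - 7952 = \left(3 + 4 + \frac{13}{2}\right) - 7952 = \frac{27}{2} - 7952 = - \frac{15877}{2}$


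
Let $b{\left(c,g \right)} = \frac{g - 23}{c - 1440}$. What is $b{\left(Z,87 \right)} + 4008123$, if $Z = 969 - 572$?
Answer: $\frac{4180472225}{1043} \approx 4.0081 \cdot 10^{6}$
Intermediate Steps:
$Z = 397$
$b{\left(c,g \right)} = \frac{-23 + g}{-1440 + c}$
$b{\left(Z,87 \right)} + 4008123 = \frac{-23 + 87}{-1440 + 397} + 4008123 = \frac{1}{-1043} \cdot 64 + 4008123 = \left(- \frac{1}{1043}\right) 64 + 4008123 = - \frac{64}{1043} + 4008123 = \frac{4180472225}{1043}$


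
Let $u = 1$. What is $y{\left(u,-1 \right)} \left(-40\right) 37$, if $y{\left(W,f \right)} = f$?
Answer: $1480$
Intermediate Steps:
$y{\left(u,-1 \right)} \left(-40\right) 37 = \left(-1\right) \left(-40\right) 37 = 40 \cdot 37 = 1480$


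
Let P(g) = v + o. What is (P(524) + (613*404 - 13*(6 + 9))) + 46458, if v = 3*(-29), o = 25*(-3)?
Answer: 293753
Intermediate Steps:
o = -75
v = -87
P(g) = -162 (P(g) = -87 - 75 = -162)
(P(524) + (613*404 - 13*(6 + 9))) + 46458 = (-162 + (613*404 - 13*(6 + 9))) + 46458 = (-162 + (247652 - 13*15)) + 46458 = (-162 + (247652 - 195)) + 46458 = (-162 + 247457) + 46458 = 247295 + 46458 = 293753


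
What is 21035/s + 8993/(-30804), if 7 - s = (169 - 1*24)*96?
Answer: -45475397/25210356 ≈ -1.8038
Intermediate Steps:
s = -13913 (s = 7 - (169 - 1*24)*96 = 7 - (169 - 24)*96 = 7 - 145*96 = 7 - 1*13920 = 7 - 13920 = -13913)
21035/s + 8993/(-30804) = 21035/(-13913) + 8993/(-30804) = 21035*(-1/13913) + 8993*(-1/30804) = -21035/13913 - 529/1812 = -45475397/25210356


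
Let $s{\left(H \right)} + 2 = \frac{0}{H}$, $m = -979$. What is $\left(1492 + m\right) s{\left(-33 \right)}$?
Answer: $-1026$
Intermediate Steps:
$s{\left(H \right)} = -2$ ($s{\left(H \right)} = -2 + \frac{0}{H} = -2 + 0 = -2$)
$\left(1492 + m\right) s{\left(-33 \right)} = \left(1492 - 979\right) \left(-2\right) = 513 \left(-2\right) = -1026$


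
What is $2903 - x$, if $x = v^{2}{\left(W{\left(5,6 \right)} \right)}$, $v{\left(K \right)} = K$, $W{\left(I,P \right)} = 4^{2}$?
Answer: $2647$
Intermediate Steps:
$W{\left(I,P \right)} = 16$
$x = 256$ ($x = 16^{2} = 256$)
$2903 - x = 2903 - 256 = 2647$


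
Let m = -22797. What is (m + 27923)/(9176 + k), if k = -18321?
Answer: -5126/9145 ≈ -0.56052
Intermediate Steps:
(m + 27923)/(9176 + k) = (-22797 + 27923)/(9176 - 18321) = 5126/(-9145) = 5126*(-1/9145) = -5126/9145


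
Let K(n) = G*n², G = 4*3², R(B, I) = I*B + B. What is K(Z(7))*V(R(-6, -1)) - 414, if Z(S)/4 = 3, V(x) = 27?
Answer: 139554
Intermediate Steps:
R(B, I) = B + B*I (R(B, I) = B*I + B = B + B*I)
Z(S) = 12 (Z(S) = 4*3 = 12)
G = 36 (G = 4*9 = 36)
K(n) = 36*n²
K(Z(7))*V(R(-6, -1)) - 414 = (36*12²)*27 - 414 = (36*144)*27 - 414 = 5184*27 - 414 = 139968 - 414 = 139554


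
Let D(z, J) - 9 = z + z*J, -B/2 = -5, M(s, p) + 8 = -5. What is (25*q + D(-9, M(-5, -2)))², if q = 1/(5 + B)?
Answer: 126736/9 ≈ 14082.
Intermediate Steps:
M(s, p) = -13 (M(s, p) = -8 - 5 = -13)
B = 10 (B = -2*(-5) = 10)
D(z, J) = 9 + z + J*z (D(z, J) = 9 + (z + z*J) = 9 + (z + J*z) = 9 + z + J*z)
q = 1/15 (q = 1/(5 + 10) = 1/15 ≈ 0.066667)
(25*q + D(-9, M(-5, -2)))² = (25*(1/15) + (9 - 9 - 13*(-9)))² = (5/3 + (9 - 9 + 117))² = (5/3 + 117)² = (356/3)² = 126736/9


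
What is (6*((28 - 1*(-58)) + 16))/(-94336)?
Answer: -153/23584 ≈ -0.0064875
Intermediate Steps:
(6*((28 - 1*(-58)) + 16))/(-94336) = (6*((28 + 58) + 16))*(-1/94336) = (6*(86 + 16))*(-1/94336) = (6*102)*(-1/94336) = 612*(-1/94336) = -153/23584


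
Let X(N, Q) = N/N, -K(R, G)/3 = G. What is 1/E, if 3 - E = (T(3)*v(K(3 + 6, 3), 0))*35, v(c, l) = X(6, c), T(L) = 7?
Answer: -1/242 ≈ -0.0041322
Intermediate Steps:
K(R, G) = -3*G
X(N, Q) = 1
v(c, l) = 1
E = -242 (E = 3 - 7*1*35 = 3 - 7*35 = 3 - 1*245 = 3 - 245 = -242)
1/E = 1/(-242) = -1/242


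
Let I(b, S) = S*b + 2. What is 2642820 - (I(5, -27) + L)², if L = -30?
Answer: 2616251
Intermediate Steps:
I(b, S) = 2 + S*b
2642820 - (I(5, -27) + L)² = 2642820 - ((2 - 27*5) - 30)² = 2642820 - ((2 - 135) - 30)² = 2642820 - (-133 - 30)² = 2642820 - 1*(-163)² = 2642820 - 1*26569 = 2642820 - 26569 = 2616251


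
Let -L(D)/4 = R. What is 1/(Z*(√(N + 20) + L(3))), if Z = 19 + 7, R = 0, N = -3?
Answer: √17/442 ≈ 0.0093283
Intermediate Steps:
Z = 26
L(D) = 0 (L(D) = -4*0 = 0)
1/(Z*(√(N + 20) + L(3))) = 1/(26*(√(-3 + 20) + 0)) = 1/(26*(√17 + 0)) = 1/(26*√17) = √17/442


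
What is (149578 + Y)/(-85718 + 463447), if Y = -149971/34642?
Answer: 5181531105/13085288018 ≈ 0.39598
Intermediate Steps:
Y = -149971/34642 (Y = -149971*1/34642 = -149971/34642 ≈ -4.3292)
(149578 + Y)/(-85718 + 463447) = (149578 - 149971/34642)/(-85718 + 463447) = (5181531105/34642)/377729 = (5181531105/34642)*(1/377729) = 5181531105/13085288018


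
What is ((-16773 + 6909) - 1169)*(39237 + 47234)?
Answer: -954034543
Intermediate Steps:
((-16773 + 6909) - 1169)*(39237 + 47234) = (-9864 - 1169)*86471 = -11033*86471 = -954034543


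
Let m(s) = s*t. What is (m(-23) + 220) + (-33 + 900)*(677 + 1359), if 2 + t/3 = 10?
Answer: 1764880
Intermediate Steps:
t = 24 (t = -6 + 3*10 = -6 + 30 = 24)
m(s) = 24*s (m(s) = s*24 = 24*s)
(m(-23) + 220) + (-33 + 900)*(677 + 1359) = (24*(-23) + 220) + (-33 + 900)*(677 + 1359) = (-552 + 220) + 867*2036 = -332 + 1765212 = 1764880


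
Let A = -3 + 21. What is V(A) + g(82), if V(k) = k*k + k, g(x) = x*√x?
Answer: 342 + 82*√82 ≈ 1084.5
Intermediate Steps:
g(x) = x^(3/2)
A = 18
V(k) = k + k² (V(k) = k² + k = k + k²)
V(A) + g(82) = 18*(1 + 18) + 82^(3/2) = 18*19 + 82*√82 = 342 + 82*√82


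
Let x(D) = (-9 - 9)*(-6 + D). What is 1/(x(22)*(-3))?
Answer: 1/864 ≈ 0.0011574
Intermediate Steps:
x(D) = 108 - 18*D (x(D) = -18*(-6 + D) = 108 - 18*D)
1/(x(22)*(-3)) = 1/((108 - 18*22)*(-3)) = 1/((108 - 396)*(-3)) = 1/(-288*(-3)) = 1/864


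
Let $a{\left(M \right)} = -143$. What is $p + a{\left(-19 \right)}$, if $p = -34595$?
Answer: $-34738$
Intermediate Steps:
$p + a{\left(-19 \right)} = -34595 - 143 = -34738$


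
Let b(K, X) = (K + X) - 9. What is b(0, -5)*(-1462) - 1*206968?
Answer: -186500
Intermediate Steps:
b(K, X) = -9 + K + X
b(0, -5)*(-1462) - 1*206968 = (-9 + 0 - 5)*(-1462) - 1*206968 = -14*(-1462) - 206968 = 20468 - 206968 = -186500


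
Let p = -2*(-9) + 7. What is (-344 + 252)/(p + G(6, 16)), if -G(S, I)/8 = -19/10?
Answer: -460/201 ≈ -2.2886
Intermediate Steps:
p = 25 (p = 18 + 7 = 25)
G(S, I) = 76/5 (G(S, I) = -(-152)/10 = -8*(-19/10) = 76/5)
(-344 + 252)/(p + G(6, 16)) = (-344 + 252)/(25 + 76/5) = -92/201/5 = -92*5/201 = -460/201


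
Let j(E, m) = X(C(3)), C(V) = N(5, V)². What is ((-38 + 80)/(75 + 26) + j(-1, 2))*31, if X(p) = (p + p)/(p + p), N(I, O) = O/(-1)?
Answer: 4433/101 ≈ 43.891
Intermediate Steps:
N(I, O) = -O (N(I, O) = O*(-1) = -O)
C(V) = V² (C(V) = (-V)² = V²)
X(p) = 1 (X(p) = (2*p)/((2*p)) = (2*p)*(1/(2*p)) = 1)
j(E, m) = 1
((-38 + 80)/(75 + 26) + j(-1, 2))*31 = ((-38 + 80)/(75 + 26) + 1)*31 = (42/101 + 1)*31 = (143/101)*31 = 4433/101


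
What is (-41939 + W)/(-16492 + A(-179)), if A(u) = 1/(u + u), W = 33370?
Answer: 3067702/5904137 ≈ 0.51958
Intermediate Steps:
A(u) = 1/(2*u)
(-41939 + W)/(-16492 + A(-179)) = (-41939 + 33370)/(-16492 + (½)/(-179)) = -8569/(-16492 + (½)*(-1/179)) = -8569/(-16492 - 1/358) = -8569/(-5904137/358) = -8569*(-358/5904137) = 3067702/5904137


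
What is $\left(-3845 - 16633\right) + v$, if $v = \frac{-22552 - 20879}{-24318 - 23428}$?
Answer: $- \frac{977699157}{47746} \approx -20477.0$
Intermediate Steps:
$v = \frac{43431}{47746}$ ($v = - \frac{43431}{-47746} = \left(-43431\right) \left(- \frac{1}{47746}\right) = \frac{43431}{47746} \approx 0.90963$)
$\left(-3845 - 16633\right) + v = \left(-3845 - 16633\right) + \frac{43431}{47746} = -20478 + \frac{43431}{47746} = - \frac{977699157}{47746}$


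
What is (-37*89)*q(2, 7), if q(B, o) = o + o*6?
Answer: -161357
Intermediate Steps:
q(B, o) = 7*o (q(B, o) = o + 6*o = 7*o)
(-37*89)*q(2, 7) = (-37*89)*(7*7) = -3293*49 = -161357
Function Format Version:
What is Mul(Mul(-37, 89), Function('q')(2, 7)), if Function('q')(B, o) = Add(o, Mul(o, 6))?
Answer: -161357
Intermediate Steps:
Function('q')(B, o) = Mul(7, o) (Function('q')(B, o) = Add(o, Mul(6, o)) = Mul(7, o))
Mul(Mul(-37, 89), Function('q')(2, 7)) = Mul(Mul(-37, 89), Mul(7, 7)) = Mul(-3293, 49) = -161357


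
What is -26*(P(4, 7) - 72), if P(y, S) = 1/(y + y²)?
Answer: 18707/10 ≈ 1870.7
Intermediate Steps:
-26*(P(4, 7) - 72) = -26*(1/(4*(1 + 4)) - 72) = -26*((¼)/5 - 72) = -26*((¼)*(⅕) - 72) = -26*(1/20 - 72) = -26*(-1439/20) = 18707/10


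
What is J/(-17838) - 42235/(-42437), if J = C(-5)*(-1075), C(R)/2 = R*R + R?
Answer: 1289089465/378495603 ≈ 3.4058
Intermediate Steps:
C(R) = 2*R + 2*R² (C(R) = 2*(R*R + R) = 2*(R² + R) = 2*(R + R²) = 2*R + 2*R²)
J = -43000 (J = (2*(-5)*(1 - 5))*(-1075) = (2*(-5)*(-4))*(-1075) = 40*(-1075) = -43000)
J/(-17838) - 42235/(-42437) = -43000/(-17838) - 42235/(-42437) = -43000*(-1/17838) - 42235*(-1/42437) = 21500/8919 + 42235/42437 = 1289089465/378495603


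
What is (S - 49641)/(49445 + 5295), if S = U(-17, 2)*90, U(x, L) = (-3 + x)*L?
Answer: -53241/54740 ≈ -0.97262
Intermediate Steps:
U(x, L) = L*(-3 + x)
S = -3600 (S = (2*(-3 - 17))*90 = (2*(-20))*90 = -40*90 = -3600)
(S - 49641)/(49445 + 5295) = (-3600 - 49641)/(49445 + 5295) = -53241/54740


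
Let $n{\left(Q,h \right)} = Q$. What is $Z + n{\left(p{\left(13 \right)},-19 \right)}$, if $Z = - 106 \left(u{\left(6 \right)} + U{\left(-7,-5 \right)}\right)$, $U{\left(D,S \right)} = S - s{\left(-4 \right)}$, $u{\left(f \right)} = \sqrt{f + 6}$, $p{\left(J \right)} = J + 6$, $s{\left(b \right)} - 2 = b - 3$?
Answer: $19 - 212 \sqrt{3} \approx -348.19$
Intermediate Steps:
$s{\left(b \right)} = -1 + b$ ($s{\left(b \right)} = 2 + \left(b - 3\right) = 2 + \left(-3 + b\right) = -1 + b$)
$p{\left(J \right)} = 6 + J$
$u{\left(f \right)} = \sqrt{6 + f}$
$U{\left(D,S \right)} = 5 + S$ ($U{\left(D,S \right)} = S - \left(-1 - 4\right) = S - -5 = S + 5 = 5 + S$)
$Z = - 212 \sqrt{3}$ ($Z = - 106 \left(\sqrt{6 + 6} + \left(5 - 5\right)\right) = - 106 \left(\sqrt{12} + 0\right) = - 106 \left(2 \sqrt{3} + 0\right) = - 106 \cdot 2 \sqrt{3} = - 212 \sqrt{3} \approx -367.19$)
$Z + n{\left(p{\left(13 \right)},-19 \right)} = - 212 \sqrt{3} + \left(6 + 13\right) = - 212 \sqrt{3} + 19 = 19 - 212 \sqrt{3}$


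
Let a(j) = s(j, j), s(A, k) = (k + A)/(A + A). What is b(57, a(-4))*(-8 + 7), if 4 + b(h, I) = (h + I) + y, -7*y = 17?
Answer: -361/7 ≈ -51.571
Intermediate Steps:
y = -17/7 (y = -⅐*17 = -17/7 ≈ -2.4286)
s(A, k) = (A + k)/(2*A) (s(A, k) = (A + k)/((2*A)) = (A + k)*(1/(2*A)) = (A + k)/(2*A))
a(j) = 1 (a(j) = (j + j)/(2*j) = (2*j)/(2*j) = 1)
b(h, I) = -45/7 + I + h (b(h, I) = -4 + ((h + I) - 17/7) = -4 + ((I + h) - 17/7) = -4 + (-17/7 + I + h) = -45/7 + I + h)
b(57, a(-4))*(-8 + 7) = (-45/7 + 1 + 57)*(-8 + 7) = (361/7)*(-1) = -361/7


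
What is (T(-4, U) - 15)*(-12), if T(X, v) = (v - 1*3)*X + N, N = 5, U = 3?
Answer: 120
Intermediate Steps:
T(X, v) = 5 + X*(-3 + v) (T(X, v) = (v - 1*3)*X + 5 = (v - 3)*X + 5 = (-3 + v)*X + 5 = X*(-3 + v) + 5 = 5 + X*(-3 + v))
(T(-4, U) - 15)*(-12) = ((5 - 3*(-4) - 4*3) - 15)*(-12) = ((5 + 12 - 12) - 15)*(-12) = (5 - 15)*(-12) = -10*(-12) = 120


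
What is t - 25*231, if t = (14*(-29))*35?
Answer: -19985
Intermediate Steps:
t = -14210 (t = -406*35 = -14210)
t - 25*231 = -14210 - 25*231 = -14210 - 5775 = -19985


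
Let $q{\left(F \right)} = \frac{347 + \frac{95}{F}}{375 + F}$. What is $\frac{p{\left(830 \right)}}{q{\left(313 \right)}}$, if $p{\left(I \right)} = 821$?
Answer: $\frac{88398712}{54353} \approx 1626.4$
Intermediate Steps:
$q{\left(F \right)} = \frac{347 + \frac{95}{F}}{375 + F}$
$\frac{p{\left(830 \right)}}{q{\left(313 \right)}} = \frac{821}{\frac{1}{313} \frac{1}{375 + 313} \left(95 + 347 \cdot 313\right)} = \frac{821}{\frac{1}{313} \cdot \frac{1}{688} \left(95 + 108611\right)} = \frac{821}{\frac{1}{313} \cdot \frac{1}{688} \cdot 108706} = \frac{821}{\frac{54353}{107672}} = 821 \cdot \frac{107672}{54353} = \frac{88398712}{54353}$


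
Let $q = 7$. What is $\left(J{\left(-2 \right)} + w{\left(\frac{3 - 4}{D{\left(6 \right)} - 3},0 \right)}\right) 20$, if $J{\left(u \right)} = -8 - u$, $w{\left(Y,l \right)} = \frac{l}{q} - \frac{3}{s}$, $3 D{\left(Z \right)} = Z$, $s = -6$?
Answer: $-110$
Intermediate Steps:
$D{\left(Z \right)} = \frac{Z}{3}$
$w{\left(Y,l \right)} = \frac{1}{2} + \frac{l}{7}$ ($w{\left(Y,l \right)} = \frac{l}{7} - \frac{3}{-6} = l \frac{1}{7} - - \frac{1}{2} = \frac{l}{7} + \frac{1}{2} = \frac{1}{2} + \frac{l}{7}$)
$\left(J{\left(-2 \right)} + w{\left(\frac{3 - 4}{D{\left(6 \right)} - 3},0 \right)}\right) 20 = \left(\left(-8 - -2\right) + \left(\frac{1}{2} + \frac{1}{7} \cdot 0\right)\right) 20 = \left(\left(-8 + 2\right) + \left(\frac{1}{2} + 0\right)\right) 20 = \left(-6 + \frac{1}{2}\right) 20 = \left(- \frac{11}{2}\right) 20 = -110$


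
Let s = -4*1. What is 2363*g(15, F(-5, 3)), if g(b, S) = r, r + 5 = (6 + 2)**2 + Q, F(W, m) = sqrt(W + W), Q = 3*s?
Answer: 111061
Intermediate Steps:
s = -4
Q = -12 (Q = 3*(-4) = -12)
F(W, m) = sqrt(2)*sqrt(W) (F(W, m) = sqrt(2*W) = sqrt(2)*sqrt(W))
r = 47 (r = -5 + ((6 + 2)**2 - 12) = -5 + (8**2 - 12) = -5 + (64 - 12) = -5 + 52 = 47)
g(b, S) = 47
2363*g(15, F(-5, 3)) = 2363*47 = 111061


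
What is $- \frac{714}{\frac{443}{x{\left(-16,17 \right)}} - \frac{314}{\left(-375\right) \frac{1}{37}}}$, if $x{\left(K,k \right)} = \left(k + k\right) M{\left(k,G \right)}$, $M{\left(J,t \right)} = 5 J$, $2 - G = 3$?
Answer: $- \frac{154759500}{6748429} \approx -22.933$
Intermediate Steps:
$G = -1$ ($G = 2 - 3 = -1$)
$x{\left(K,k \right)} = 10 k^{2}$ ($x{\left(K,k \right)} = \left(k + k\right) 5 k = 2 k 5 k = 10 k^{2}$)
$- \frac{714}{\frac{443}{x{\left(-16,17 \right)}} - \frac{314}{\left(-375\right) \frac{1}{37}}} = - \frac{714}{\frac{443}{10 \cdot 17^{2}} - \frac{314}{\left(-375\right) \frac{1}{37}}} = - \frac{714}{\frac{443}{10 \cdot 289} - \frac{314}{\left(-375\right) \frac{1}{37}}} = - \frac{714}{\frac{443}{2890} - \frac{314}{- \frac{375}{37}}} = - \frac{714}{443 \cdot \frac{1}{2890} - - \frac{11618}{375}} = - \frac{714}{\frac{443}{2890} + \frac{11618}{375}} = - \frac{714}{\frac{6748429}{216750}} = \left(-714\right) \frac{216750}{6748429} = - \frac{154759500}{6748429}$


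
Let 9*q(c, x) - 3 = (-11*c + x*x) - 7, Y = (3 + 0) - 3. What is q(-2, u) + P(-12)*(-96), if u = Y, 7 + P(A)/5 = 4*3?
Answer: -2398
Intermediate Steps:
Y = 0 (Y = 3 - 3 = 0)
P(A) = 25 (P(A) = -35 + 5*(4*3) = -35 + 5*12 = -35 + 60 = 25)
u = 0
q(c, x) = -4/9 - 11*c/9 + x²/9 (q(c, x) = ⅓ + ((-11*c + x*x) - 7)/9 = ⅓ + ((-11*c + x²) - 7)/9 = ⅓ + ((x² - 11*c) - 7)/9 = ⅓ + (-7 + x² - 11*c)/9 = ⅓ + (-7/9 - 11*c/9 + x²/9) = -4/9 - 11*c/9 + x²/9)
q(-2, u) + P(-12)*(-96) = (-4/9 - 11/9*(-2) + (⅑)*0²) + 25*(-96) = (-4/9 + 22/9 + (⅑)*0) - 2400 = (-4/9 + 22/9 + 0) - 2400 = 2 - 2400 = -2398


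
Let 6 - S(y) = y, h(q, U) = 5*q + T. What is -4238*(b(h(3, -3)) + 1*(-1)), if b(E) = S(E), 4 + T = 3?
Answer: 38142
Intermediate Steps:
T = -1 (T = -4 + 3 = -1)
h(q, U) = -1 + 5*q (h(q, U) = 5*q - 1 = -1 + 5*q)
S(y) = 6 - y
b(E) = 6 - E
-4238*(b(h(3, -3)) + 1*(-1)) = -4238*((6 - (-1 + 5*3)) + 1*(-1)) = -4238*((6 - (-1 + 15)) - 1) = -4238*((6 - 1*14) - 1) = -4238*((6 - 14) - 1) = -4238*(-8 - 1) = -4238*(-9) = 38142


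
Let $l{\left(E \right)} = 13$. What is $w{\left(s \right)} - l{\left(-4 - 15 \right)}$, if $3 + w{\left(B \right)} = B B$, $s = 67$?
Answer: $4473$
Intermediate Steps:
$w{\left(B \right)} = -3 + B^{2}$ ($w{\left(B \right)} = -3 + B B = -3 + B^{2}$)
$w{\left(s \right)} - l{\left(-4 - 15 \right)} = \left(-3 + 67^{2}\right) - 13 = \left(-3 + 4489\right) - 13 = 4486 - 13 = 4473$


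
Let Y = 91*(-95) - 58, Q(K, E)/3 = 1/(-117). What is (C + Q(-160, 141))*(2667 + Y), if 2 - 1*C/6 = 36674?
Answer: 17265472988/13 ≈ 1.3281e+9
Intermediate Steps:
C = -220032 (C = 12 - 6*36674 = 12 - 220044 = -220032)
Q(K, E) = -1/39 (Q(K, E) = 3/(-117) = 3*(-1/117) = -1/39)
Y = -8703 (Y = -8645 - 58 = -8703)
(C + Q(-160, 141))*(2667 + Y) = (-220032 - 1/39)*(2667 - 8703) = -8581249/39*(-6036) = 17265472988/13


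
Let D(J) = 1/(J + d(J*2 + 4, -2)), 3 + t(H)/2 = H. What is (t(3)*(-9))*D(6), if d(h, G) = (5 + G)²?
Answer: 0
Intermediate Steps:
t(H) = -6 + 2*H
D(J) = 1/(9 + J) (D(J) = 1/(J + (5 - 2)²) = 1/(J + 3²) = 1/(J + 9) = 1/(9 + J))
(t(3)*(-9))*D(6) = ((-6 + 2*3)*(-9))/(9 + 6) = ((-6 + 6)*(-9))/15 = (0*(-9))*(1/15) = 0*(1/15) = 0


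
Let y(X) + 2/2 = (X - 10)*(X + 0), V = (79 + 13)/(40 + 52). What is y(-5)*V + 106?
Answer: 180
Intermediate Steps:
V = 1 (V = 92/92 = 92*(1/92) = 1)
y(X) = -1 + X*(-10 + X) (y(X) = -1 + (X - 10)*(X + 0) = -1 + (-10 + X)*X = -1 + X*(-10 + X))
y(-5)*V + 106 = (-1 + (-5)**2 - 10*(-5))*1 + 106 = (-1 + 25 + 50)*1 + 106 = 74*1 + 106 = 74 + 106 = 180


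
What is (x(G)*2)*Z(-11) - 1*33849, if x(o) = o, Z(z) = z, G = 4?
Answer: -33937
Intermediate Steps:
(x(G)*2)*Z(-11) - 1*33849 = (4*2)*(-11) - 1*33849 = 8*(-11) - 33849 = -88 - 33849 = -33937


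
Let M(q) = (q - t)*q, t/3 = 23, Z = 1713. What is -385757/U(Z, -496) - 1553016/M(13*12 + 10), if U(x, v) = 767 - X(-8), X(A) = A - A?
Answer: -3701311243/6175117 ≈ -599.39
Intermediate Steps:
t = 69 (t = 3*23 = 69)
X(A) = 0
M(q) = q*(-69 + q) (M(q) = (q - 1*69)*q = (q - 69)*q = (-69 + q)*q = q*(-69 + q))
U(x, v) = 767 (U(x, v) = 767 - 1*0 = 767 + 0 = 767)
-385757/U(Z, -496) - 1553016/M(13*12 + 10) = -385757/767 - 1553016*1/((-69 + (13*12 + 10))*(13*12 + 10)) = -385757*1/767 - 1553016*1/((-69 + (156 + 10))*(156 + 10)) = -385757/767 - 1553016*1/(166*(-69 + 166)) = -385757/767 - 1553016/(166*97) = -385757/767 - 1553016/16102 = -385757/767 - 1553016*1/16102 = -385757/767 - 776508/8051 = -3701311243/6175117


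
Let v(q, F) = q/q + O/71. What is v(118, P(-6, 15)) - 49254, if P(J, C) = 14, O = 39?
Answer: -3496924/71 ≈ -49252.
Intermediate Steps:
v(q, F) = 110/71 (v(q, F) = q/q + 39/71 = 1 + 39*(1/71) = 1 + 39/71 = 110/71)
v(118, P(-6, 15)) - 49254 = 110/71 - 49254 = -3496924/71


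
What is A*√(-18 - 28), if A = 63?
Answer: 63*I*√46 ≈ 427.29*I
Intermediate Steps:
A*√(-18 - 28) = 63*√(-18 - 28) = 63*√(-46) = 63*(I*√46) = 63*I*√46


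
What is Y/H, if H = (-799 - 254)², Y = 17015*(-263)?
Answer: -4474945/1108809 ≈ -4.0358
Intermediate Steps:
Y = -4474945
H = 1108809 (H = (-1053)² = 1108809)
Y/H = -4474945/1108809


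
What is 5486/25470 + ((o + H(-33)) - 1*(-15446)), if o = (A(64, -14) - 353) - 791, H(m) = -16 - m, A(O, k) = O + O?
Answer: 183985288/12735 ≈ 14447.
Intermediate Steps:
A(O, k) = 2*O
o = -1016 (o = (2*64 - 353) - 791 = (128 - 353) - 791 = -225 - 791 = -1016)
5486/25470 + ((o + H(-33)) - 1*(-15446)) = 5486/25470 + ((-1016 + (-16 - 1*(-33))) - 1*(-15446)) = 5486*(1/25470) + ((-1016 + (-16 + 33)) + 15446) = 2743/12735 + ((-1016 + 17) + 15446) = 2743/12735 + (-999 + 15446) = 2743/12735 + 14447 = 183985288/12735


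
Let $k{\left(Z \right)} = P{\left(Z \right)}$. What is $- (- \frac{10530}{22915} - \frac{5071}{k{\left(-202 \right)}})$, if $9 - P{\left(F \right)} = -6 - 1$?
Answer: $\frac{23274089}{73328} \approx 317.4$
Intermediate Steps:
$P{\left(F \right)} = 16$ ($P{\left(F \right)} = 9 - \left(-6 - 1\right) = 9 - -7 = 9 + 7 = 16$)
$k{\left(Z \right)} = 16$
$- (- \frac{10530}{22915} - \frac{5071}{k{\left(-202 \right)}}) = - (- \frac{10530}{22915} - \frac{5071}{16}) = - (\left(-10530\right) \frac{1}{22915} - \frac{5071}{16}) = - (- \frac{2106}{4583} - \frac{5071}{16}) = \left(-1\right) \left(- \frac{23274089}{73328}\right) = \frac{23274089}{73328}$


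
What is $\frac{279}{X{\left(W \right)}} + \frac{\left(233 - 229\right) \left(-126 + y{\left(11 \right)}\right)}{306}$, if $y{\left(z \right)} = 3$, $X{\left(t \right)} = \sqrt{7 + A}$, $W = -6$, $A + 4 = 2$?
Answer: $- \frac{82}{51} + \frac{279 \sqrt{5}}{5} \approx 123.16$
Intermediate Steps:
$A = -2$ ($A = -4 + 2 = -2$)
$X{\left(t \right)} = \sqrt{5}$ ($X{\left(t \right)} = \sqrt{7 - 2} = \sqrt{5}$)
$\frac{279}{X{\left(W \right)}} + \frac{\left(233 - 229\right) \left(-126 + y{\left(11 \right)}\right)}{306} = \frac{279}{\sqrt{5}} + \frac{\left(233 - 229\right) \left(-126 + 3\right)}{306} = 279 \frac{\sqrt{5}}{5} + 4 \left(-123\right) \frac{1}{306} = \frac{279 \sqrt{5}}{5} - \frac{82}{51} = - \frac{82}{51} + \frac{279 \sqrt{5}}{5}$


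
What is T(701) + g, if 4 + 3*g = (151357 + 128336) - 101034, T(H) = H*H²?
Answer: 1033594958/3 ≈ 3.4453e+8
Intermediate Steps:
T(H) = H³
g = 178655/3 (g = -4/3 + ((151357 + 128336) - 101034)/3 = -4/3 + (279693 - 101034)/3 = -4/3 + (⅓)*178659 = -4/3 + 59553 = 178655/3 ≈ 59552.)
T(701) + g = 701³ + 178655/3 = 344472101 + 178655/3 = 1033594958/3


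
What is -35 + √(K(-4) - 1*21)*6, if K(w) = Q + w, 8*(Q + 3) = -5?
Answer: -35 + 3*I*√458/2 ≈ -35.0 + 32.101*I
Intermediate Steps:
Q = -29/8 (Q = -3 + (⅛)*(-5) = -3 - 5/8 = -29/8 ≈ -3.6250)
K(w) = -29/8 + w
-35 + √(K(-4) - 1*21)*6 = -35 + √((-29/8 - 4) - 1*21)*6 = -35 + √(-61/8 - 21)*6 = -35 + √(-229/8)*6 = -35 + (I*√458/4)*6 = -35 + 3*I*√458/2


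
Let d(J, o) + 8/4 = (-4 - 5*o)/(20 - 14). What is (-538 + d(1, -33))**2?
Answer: 9480241/36 ≈ 2.6334e+5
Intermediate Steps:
d(J, o) = -8/3 - 5*o/6 (d(J, o) = -2 + (-4 - 5*o)/(20 - 14) = -2 + (-4 - 5*o)/6 = -2 + (-4 - 5*o)*(1/6) = -2 + (-2/3 - 5*o/6) = -8/3 - 5*o/6)
(-538 + d(1, -33))**2 = (-538 + (-8/3 - 5/6*(-33)))**2 = (-538 + (-8/3 + 55/2))**2 = (-538 + 149/6)**2 = (-3079/6)**2 = 9480241/36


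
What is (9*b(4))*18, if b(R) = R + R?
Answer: 1296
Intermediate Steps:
b(R) = 2*R
(9*b(4))*18 = (9*(2*4))*18 = (9*8)*18 = 72*18 = 1296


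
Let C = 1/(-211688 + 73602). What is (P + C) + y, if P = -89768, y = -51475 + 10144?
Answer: -18102936515/138086 ≈ -1.3110e+5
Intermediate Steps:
y = -41331
C = -1/138086 (C = 1/(-138086) = -1/138086 ≈ -7.2419e-6)
(P + C) + y = (-89768 - 1/138086) - 41331 = -12395704049/138086 - 41331 = -18102936515/138086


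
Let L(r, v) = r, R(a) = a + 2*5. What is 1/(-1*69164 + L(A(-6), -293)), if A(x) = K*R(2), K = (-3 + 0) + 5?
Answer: -1/69140 ≈ -1.4463e-5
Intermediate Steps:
R(a) = 10 + a (R(a) = a + 10 = 10 + a)
K = 2 (K = -3 + 5 = 2)
A(x) = 24 (A(x) = 2*(10 + 2) = 2*12 = 24)
1/(-1*69164 + L(A(-6), -293)) = 1/(-1*69164 + 24) = 1/(-69164 + 24) = 1/(-69140) = -1/69140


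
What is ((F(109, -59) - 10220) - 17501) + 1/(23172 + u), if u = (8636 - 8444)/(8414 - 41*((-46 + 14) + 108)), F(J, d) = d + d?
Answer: -569611216929/20460908 ≈ -27839.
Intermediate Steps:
F(J, d) = 2*d
u = 32/883 (u = 192/(8414 - 41*(-32 + 108)) = 192/(8414 - 41*76) = 192/(8414 - 3116) = 192/5298 = 192*(1/5298) = 32/883 ≈ 0.036240)
((F(109, -59) - 10220) - 17501) + 1/(23172 + u) = ((2*(-59) - 10220) - 17501) + 1/(23172 + 32/883) = ((-118 - 10220) - 17501) + 1/(20460908/883) = (-10338 - 17501) + 883/20460908 = -27839 + 883/20460908 = -569611216929/20460908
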